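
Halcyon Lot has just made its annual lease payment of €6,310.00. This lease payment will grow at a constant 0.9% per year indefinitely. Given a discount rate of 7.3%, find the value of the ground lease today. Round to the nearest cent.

D₁ = D₀ × (1 + g) = €6,310.00 × 1.009 = €6,366.7900
Growing perpetuity: P = D₁ / (r − g) = €6,366.7900 / (0.073 − 0.009) = €99,481.09

€99481.09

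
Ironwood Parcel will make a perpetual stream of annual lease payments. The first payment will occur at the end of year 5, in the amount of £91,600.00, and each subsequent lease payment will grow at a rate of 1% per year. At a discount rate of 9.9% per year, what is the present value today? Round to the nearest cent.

£705528.72

Value at end of year 4: C₁ / (r − g) = £91,600.00 / (0.099 − 0.01) = £1,029,213.4831
Discount to today: PV = £1,029,213.4831 / (1 + 0.099)^4 = £1,029,213.4831 / 1.458783 = £705,528.72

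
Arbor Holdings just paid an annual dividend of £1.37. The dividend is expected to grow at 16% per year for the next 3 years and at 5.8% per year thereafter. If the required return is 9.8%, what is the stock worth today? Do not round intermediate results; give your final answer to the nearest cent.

£47.32

D_1 = 1.58920
D_2 = 1.84347
D_3 = 2.13843
Terminal value at year 3: TV = D_3×(1+g_2)/(r−g_2) = 2.26246/0.04 = 56.56141
P_0 = D_1/(1+r)^1 + D_2/(1+r)^2 + D_3/(1+r)^3 + TV/(1+r)^3
    = 1.44736 + 1.52909 + 1.61543 + 42.72806 = 47.31993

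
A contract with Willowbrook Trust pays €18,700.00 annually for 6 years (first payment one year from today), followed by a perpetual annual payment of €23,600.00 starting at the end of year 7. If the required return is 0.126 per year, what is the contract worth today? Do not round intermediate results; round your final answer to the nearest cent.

PV of 6-year annuity: €18,700.00 × [1 − (1+0.126)^−6] / 0.126 = 75594.36780
Perpetuity value at year 6: €23,600.00 / 0.126 = 187301.58730
PV of perpetuity: 187301.58730 / (1+0.126)^6 = 91899.06965
Total PV = 75594.36780 + 91899.06965 = 167493.43745

€167493.44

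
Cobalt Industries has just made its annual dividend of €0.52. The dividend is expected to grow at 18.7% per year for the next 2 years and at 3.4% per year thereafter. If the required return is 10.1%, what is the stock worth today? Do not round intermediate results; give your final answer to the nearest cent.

€10.49

D_1 = 0.61724
D_2 = 0.73266
Terminal value at year 2: TV = D_2×(1+g_2)/(r−g_2) = 0.75757/0.067 = 11.30708
P_0 = D_1/(1+r)^1 + D_2/(1+r)^2 + TV/(1+r)^2
    = 0.56062 + 0.60441 + 9.32773 = 10.49275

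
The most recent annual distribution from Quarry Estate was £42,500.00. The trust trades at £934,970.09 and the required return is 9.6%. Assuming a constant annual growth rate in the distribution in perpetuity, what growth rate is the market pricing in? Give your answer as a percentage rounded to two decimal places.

P = D₀(1+g)/(r−g) ⇒ P(r−g) = D₀(1+g) ⇒ g(P+D₀) = P·r − D₀
g = (P·r − D₀)/(P + D₀) = (£934,970.09×0.096 − £42,500.00) / (£934,970.09 + £42,500.00) = 0.048346

4.83%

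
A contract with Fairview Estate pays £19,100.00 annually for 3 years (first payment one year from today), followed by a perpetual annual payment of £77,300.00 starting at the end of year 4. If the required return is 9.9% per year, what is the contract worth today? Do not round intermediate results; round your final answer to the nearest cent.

£635818.11

PV of 3-year annuity: £19,100.00 × [1 − (1+0.099)^−3] / 0.099 = 47582.61986
Perpetuity value at year 3: £77,300.00 / 0.099 = 780808.08081
PV of perpetuity: 780808.08081 / (1+0.099)^3 = 588235.48839
Total PV = 47582.61986 + 588235.48839 = 635818.10825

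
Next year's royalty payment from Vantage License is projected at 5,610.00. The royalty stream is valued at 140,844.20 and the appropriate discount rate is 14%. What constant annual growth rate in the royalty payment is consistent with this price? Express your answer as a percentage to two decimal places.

P = D₁/(r−g) ⇒ g = r − D₁/P = 0.14 − 5,610.00/140,844.20 = 0.100169

10.02%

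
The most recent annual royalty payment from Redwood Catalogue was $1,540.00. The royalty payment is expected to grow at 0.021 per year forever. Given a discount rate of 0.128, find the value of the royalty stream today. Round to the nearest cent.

D₁ = D₀ × (1 + g) = $1,540.00 × 1.021 = $1,572.3400
Growing perpetuity: P = D₁ / (r − g) = $1,572.3400 / (0.128 − 0.021) = $14,694.77

$14694.77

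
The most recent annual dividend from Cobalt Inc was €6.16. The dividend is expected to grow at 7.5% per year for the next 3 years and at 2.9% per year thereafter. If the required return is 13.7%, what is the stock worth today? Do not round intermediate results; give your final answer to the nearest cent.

D_1 = 6.62200
D_2 = 7.11865
D_3 = 7.65255
Terminal value at year 3: TV = D_3×(1+g_2)/(r−g_2) = 7.87447/0.108 = 72.91178
P_0 = D_1/(1+r)^1 + D_2/(1+r)^2 + D_3/(1+r)^3 + TV/(1+r)^3
    = 5.82410 + 5.50651 + 5.20625 + 49.60396 = 66.14082

€66.14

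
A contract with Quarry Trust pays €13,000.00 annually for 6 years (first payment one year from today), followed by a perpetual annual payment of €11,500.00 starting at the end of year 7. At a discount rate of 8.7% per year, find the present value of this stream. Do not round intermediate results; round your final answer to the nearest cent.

PV of 6-year annuity: €13,000.00 × [1 − (1+0.087)^−6] / 0.087 = 58842.25914
Perpetuity value at year 6: €11,500.00 / 0.087 = 132183.90805
PV of perpetuity: 132183.90805 / (1+0.087)^6 = 80131.14034
Total PV = 58842.25914 + 80131.14034 = 138973.39949

€138973.40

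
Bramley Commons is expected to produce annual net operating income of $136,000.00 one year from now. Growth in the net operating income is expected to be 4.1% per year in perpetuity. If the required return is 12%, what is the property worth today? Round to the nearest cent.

Growing perpetuity: P = D₁ / (r − g) = $136,000.0000 / (0.12 − 0.041) = $1,721,518.99

$1721518.99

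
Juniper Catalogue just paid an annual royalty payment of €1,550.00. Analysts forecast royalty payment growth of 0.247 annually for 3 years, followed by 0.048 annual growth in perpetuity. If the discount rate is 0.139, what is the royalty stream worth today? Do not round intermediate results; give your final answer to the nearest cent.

€29013.90

D_1 = 1932.85000
D_2 = 2410.26395
D_3 = 3005.59915
Terminal value at year 3: TV = D_3×(1+g_2)/(r−g_2) = 3149.86790/0.091 = 34613.93302
P_0 = D_1/(1+r)^1 + D_2/(1+r)^2 + D_3/(1+r)^3 + TV/(1+r)^3
    = 1696.97103 + 1857.87785 + 2034.04186 + 23425.00955 = 29013.90029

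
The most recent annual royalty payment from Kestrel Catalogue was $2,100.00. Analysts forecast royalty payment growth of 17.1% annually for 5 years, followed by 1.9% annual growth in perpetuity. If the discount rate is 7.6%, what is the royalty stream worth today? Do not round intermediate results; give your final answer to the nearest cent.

$70942.48

D_1 = 2459.10000
D_2 = 2879.60610
D_3 = 3372.01874
D_4 = 3948.63395
D_5 = 4623.85035
Terminal value at year 5: TV = D_5×(1+g_2)/(r−g_2) = 4711.70351/0.057 = 82661.46509
P_0 = D_1/(1+r)^1 + D_2/(1+r)^2 + D_3/(1+r)^3 + D_4/(1+r)^4 + D_5/(1+r)^5 + TV/(1+r)^5
    = 2285.40892 + 2487.18759 + 2706.78129 + 2945.76291 + 3205.84421 + 57311.49558 = 70942.48050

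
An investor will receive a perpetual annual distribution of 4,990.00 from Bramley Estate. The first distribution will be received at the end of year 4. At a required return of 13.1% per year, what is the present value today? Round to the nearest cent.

Value at end of year 3: C / r = 4,990.00 / 0.131 = 38,091.6031
Discount to today: PV = 38,091.6031 / (1 + 0.131)^3 = 38,091.6031 / 1.446731 = 26,329.43

26329.43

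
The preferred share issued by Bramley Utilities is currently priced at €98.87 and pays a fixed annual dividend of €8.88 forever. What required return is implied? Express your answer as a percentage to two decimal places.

P = C/r ⇒ r = C/P = €8.88/€98.87 = 0.089815

8.98%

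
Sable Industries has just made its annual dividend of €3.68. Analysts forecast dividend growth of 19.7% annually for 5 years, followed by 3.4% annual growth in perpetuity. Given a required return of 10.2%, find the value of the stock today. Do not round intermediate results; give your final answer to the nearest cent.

D_1 = 4.40496
D_2 = 5.27274
D_3 = 6.31147
D_4 = 7.55483
D_5 = 9.04313
Terminal value at year 5: TV = D_5×(1+g_2)/(r−g_2) = 9.35059/0.068 = 137.50871
P_0 = D_1/(1+r)^1 + D_2/(1+r)^2 + D_3/(1+r)^3 + D_4/(1+r)^4 + D_5/(1+r)^5 + TV/(1+r)^5
    = 3.99724 + 4.34183 + 4.71613 + 5.12269 + 5.56430 + 84.61010 = 108.35229

€108.35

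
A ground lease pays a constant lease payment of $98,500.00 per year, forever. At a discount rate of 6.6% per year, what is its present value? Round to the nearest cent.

$1492424.24

Level perpetuity: PV = C / r = $98,500.00 / 0.066 = $1,492,424.24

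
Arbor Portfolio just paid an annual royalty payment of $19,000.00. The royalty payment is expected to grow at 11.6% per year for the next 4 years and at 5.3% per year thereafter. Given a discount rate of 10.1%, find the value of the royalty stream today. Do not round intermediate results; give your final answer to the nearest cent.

$518619.57

D_1 = 21204.00000
D_2 = 23663.66400
D_3 = 26408.64902
D_4 = 29472.05231
Terminal value at year 4: TV = D_4×(1+g_2)/(r−g_2) = 31034.07108/0.048 = 646543.14757
P_0 = D_1/(1+r)^1 + D_2/(1+r)^2 + D_3/(1+r)^3 + D_4/(1+r)^4 + TV/(1+r)^4
    = 19258.85559 + 19521.23781 + 19787.19473 + 20056.77504 + 439995.50250 = 518619.56567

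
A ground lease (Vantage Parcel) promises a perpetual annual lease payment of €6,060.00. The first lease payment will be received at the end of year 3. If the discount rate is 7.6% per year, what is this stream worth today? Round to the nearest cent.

€68870.70

Value at end of year 2: C / r = €6,060.00 / 0.076 = €79,736.8421
Discount to today: PV = €79,736.8421 / (1 + 0.076)^2 = €79,736.8421 / 1.157776 = €68,870.70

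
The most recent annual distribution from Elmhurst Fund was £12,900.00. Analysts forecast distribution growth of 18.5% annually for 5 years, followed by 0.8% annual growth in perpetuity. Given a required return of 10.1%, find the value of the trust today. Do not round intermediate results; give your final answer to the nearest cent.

£282793.35

D_1 = 15286.50000
D_2 = 18114.50250
D_3 = 21465.68546
D_4 = 25436.83727
D_5 = 30142.65217
Terminal value at year 5: TV = D_5×(1+g_2)/(r−g_2) = 30383.79339/0.093 = 326707.45576
P_0 = D_1/(1+r)^1 + D_2/(1+r)^2 + D_3/(1+r)^3 + D_4/(1+r)^4 + D_5/(1+r)^5 + TV/(1+r)^5
    = 13884.19619 + 14943.48091 + 16083.58299 + 17310.66834 + 18631.37329 + 201940.04594 = 282793.34766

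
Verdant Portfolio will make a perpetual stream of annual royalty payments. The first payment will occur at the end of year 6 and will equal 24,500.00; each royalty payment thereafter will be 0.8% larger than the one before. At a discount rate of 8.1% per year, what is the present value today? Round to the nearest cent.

Value at end of year 5: C₁ / (r − g) = 24,500.00 / (0.081 − 0.008) = 335,616.4384
Discount to today: PV = 335,616.4384 / (1 + 0.081)^5 = 335,616.4384 / 1.476143 = 227,360.36

227360.36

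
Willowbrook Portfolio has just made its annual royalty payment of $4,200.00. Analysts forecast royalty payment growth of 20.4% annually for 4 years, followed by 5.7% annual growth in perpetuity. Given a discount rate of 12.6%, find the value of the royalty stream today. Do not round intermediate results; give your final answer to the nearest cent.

D_1 = 5056.80000
D_2 = 6088.38720
D_3 = 7330.41819
D_4 = 8825.82350
Terminal value at year 4: TV = D_4×(1+g_2)/(r−g_2) = 9328.89544/0.069 = 135201.38317
P_0 = D_1/(1+r)^1 + D_2/(1+r)^2 + D_3/(1+r)^3 + D_4/(1+r)^4 + TV/(1+r)^4
    = 4490.94139 + 4802.03679 + 5134.68232 + 5490.37080 + 84106.11499 = 104024.14629

$104024.15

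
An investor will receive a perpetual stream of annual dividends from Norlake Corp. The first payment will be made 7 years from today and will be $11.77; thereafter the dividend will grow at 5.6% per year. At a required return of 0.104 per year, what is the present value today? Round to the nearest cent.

$135.43

Value at end of year 6: C₁ / (r − g) = $11.77 / (0.104 − 0.056) = $245.2083
Discount to today: PV = $245.2083 / (1 + 0.104)^6 = $245.2083 / 1.810566 = $135.43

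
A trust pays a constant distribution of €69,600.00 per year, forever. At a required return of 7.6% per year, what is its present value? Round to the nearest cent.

Level perpetuity: PV = C / r = €69,600.00 / 0.076 = €915,789.47

€915789.47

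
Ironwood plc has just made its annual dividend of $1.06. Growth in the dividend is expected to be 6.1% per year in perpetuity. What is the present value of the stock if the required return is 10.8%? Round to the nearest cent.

$23.93

D₁ = D₀ × (1 + g) = $1.06 × 1.061 = $1.1247
Growing perpetuity: P = D₁ / (r − g) = $1.1247 / (0.108 − 0.061) = $23.93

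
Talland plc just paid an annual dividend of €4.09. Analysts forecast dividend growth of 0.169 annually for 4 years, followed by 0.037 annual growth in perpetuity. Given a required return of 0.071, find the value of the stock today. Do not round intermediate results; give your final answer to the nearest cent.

€197.52

D_1 = 4.78121
D_2 = 5.58923
D_3 = 6.53382
D_4 = 7.63803
Terminal value at year 4: TV = D_4×(1+g_2)/(r−g_2) = 7.92064/0.034 = 232.95991
P_0 = D_1/(1+r)^1 + D_2/(1+r)^2 + D_3/(1+r)^3 + D_4/(1+r)^4 + TV/(1+r)^4
    = 4.46425 + 4.87274 + 5.31861 + 5.80528 + 177.06116 = 197.52205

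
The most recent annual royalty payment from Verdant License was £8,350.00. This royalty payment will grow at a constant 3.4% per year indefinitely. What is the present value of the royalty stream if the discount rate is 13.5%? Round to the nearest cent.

£85484.16

D₁ = D₀ × (1 + g) = £8,350.00 × 1.034 = £8,633.9000
Growing perpetuity: P = D₁ / (r − g) = £8,633.9000 / (0.135 − 0.034) = £85,484.16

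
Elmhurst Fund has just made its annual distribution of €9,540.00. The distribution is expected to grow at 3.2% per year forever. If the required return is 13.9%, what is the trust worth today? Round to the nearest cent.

€92011.96

D₁ = D₀ × (1 + g) = €9,540.00 × 1.032 = €9,845.2800
Growing perpetuity: P = D₁ / (r − g) = €9,845.2800 / (0.139 − 0.032) = €92,011.96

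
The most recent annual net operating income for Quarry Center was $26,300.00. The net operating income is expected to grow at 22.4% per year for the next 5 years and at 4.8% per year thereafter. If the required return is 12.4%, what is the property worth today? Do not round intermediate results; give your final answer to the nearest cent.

$726414.75

D_1 = 32191.20000
D_2 = 39402.02880
D_3 = 48228.08325
D_4 = 59031.17390
D_5 = 72254.15685
Terminal value at year 5: TV = D_5×(1+g_2)/(r−g_2) = 75722.35638/0.076 = 996346.79450
P_0 = D_1/(1+r)^1 + D_2/(1+r)^2 + D_3/(1+r)^3 + D_4/(1+r)^4 + D_5/(1+r)^5 + TV/(1+r)^5
    = 28639.85765 + 31187.88769 + 33962.61080 + 36984.19539 + 40274.60423 + 555365.59515 = 726414.75090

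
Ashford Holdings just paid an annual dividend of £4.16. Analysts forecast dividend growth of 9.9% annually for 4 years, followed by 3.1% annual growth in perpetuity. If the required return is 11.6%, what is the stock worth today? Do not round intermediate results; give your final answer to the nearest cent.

D_1 = 4.57184
D_2 = 5.02445
D_3 = 5.52187
D_4 = 6.06854
Terminal value at year 4: TV = D_4×(1+g_2)/(r−g_2) = 6.25666/0.085 = 73.60780
P_0 = D_1/(1+r)^1 + D_2/(1+r)^2 + D_3/(1+r)^3 + D_4/(1+r)^4 + TV/(1+r)^4
    = 4.09663 + 4.03423 + 3.97277 + 3.91226 + 47.45337 = 63.46926

£63.47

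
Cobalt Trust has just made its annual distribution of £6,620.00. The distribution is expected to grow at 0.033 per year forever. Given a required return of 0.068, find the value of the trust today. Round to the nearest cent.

£195384.57

D₁ = D₀ × (1 + g) = £6,620.00 × 1.033 = £6,838.4600
Growing perpetuity: P = D₁ / (r − g) = £6,838.4600 / (0.068 − 0.033) = £195,384.57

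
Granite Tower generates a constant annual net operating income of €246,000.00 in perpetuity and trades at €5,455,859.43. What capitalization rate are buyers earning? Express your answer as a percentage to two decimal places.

P = C/r ⇒ r = C/P = €246,000.00/€5,455,859.43 = 0.045089

4.51%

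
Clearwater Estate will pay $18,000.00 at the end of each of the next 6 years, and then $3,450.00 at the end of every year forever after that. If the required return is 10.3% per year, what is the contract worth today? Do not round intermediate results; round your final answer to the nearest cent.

PV of 6-year annuity: $18,000.00 × [1 − (1+0.103)^−6] / 0.103 = 77710.26119
Perpetuity value at year 6: $3,450.00 / 0.103 = 33495.14563
PV of perpetuity: 33495.14563 / (1+0.103)^6 = 18600.67890
Total PV = 77710.26119 + 18600.67890 = 96310.94010

$96310.94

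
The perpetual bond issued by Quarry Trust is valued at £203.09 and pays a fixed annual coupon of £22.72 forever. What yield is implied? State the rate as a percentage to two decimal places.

11.19%

P = C/r ⇒ r = C/P = £22.72/£203.09 = 0.111872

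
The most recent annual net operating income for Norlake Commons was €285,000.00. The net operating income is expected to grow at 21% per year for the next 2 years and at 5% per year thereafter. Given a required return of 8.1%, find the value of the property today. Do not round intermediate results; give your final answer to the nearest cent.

€12770697.68

D_1 = 344850.00000
D_2 = 417268.50000
Terminal value at year 2: TV = D_2×(1+g_2)/(r−g_2) = 438131.92500/0.031 = 14133287.90323
P_0 = D_1/(1+r)^1 + D_2/(1+r)^2 + TV/(1+r)^2
    = 319010.17576 + 357078.92014 + 12094608.58545 = 12770697.68136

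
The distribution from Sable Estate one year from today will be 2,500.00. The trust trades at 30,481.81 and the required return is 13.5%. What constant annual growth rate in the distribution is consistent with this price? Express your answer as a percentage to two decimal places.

P = D₁/(r−g) ⇒ g = r − D₁/P = 0.135 − 2,500.00/30,481.81 = 0.052984

5.30%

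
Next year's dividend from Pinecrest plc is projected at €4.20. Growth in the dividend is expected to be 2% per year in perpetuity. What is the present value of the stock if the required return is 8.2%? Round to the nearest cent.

Growing perpetuity: P = D₁ / (r − g) = €4.2000 / (0.082 − 0.02) = €67.74

€67.74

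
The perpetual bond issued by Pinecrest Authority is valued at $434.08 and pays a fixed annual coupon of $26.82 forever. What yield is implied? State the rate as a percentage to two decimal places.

P = C/r ⇒ r = C/P = $26.82/$434.08 = 0.061786

6.18%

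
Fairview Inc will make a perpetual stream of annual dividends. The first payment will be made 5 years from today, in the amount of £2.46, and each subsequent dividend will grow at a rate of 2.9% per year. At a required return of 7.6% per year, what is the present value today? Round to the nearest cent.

Value at end of year 4: C₁ / (r − g) = £2.46 / (0.076 − 0.029) = £52.3404
Discount to today: PV = £52.3404 / (1 + 0.076)^4 = £52.3404 / 1.340445 = £39.05

£39.05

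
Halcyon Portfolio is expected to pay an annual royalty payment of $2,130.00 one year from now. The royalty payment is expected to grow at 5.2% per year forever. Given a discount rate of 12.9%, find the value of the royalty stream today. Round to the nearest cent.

$27662.34

Growing perpetuity: P = D₁ / (r − g) = $2,130.0000 / (0.129 − 0.052) = $27,662.34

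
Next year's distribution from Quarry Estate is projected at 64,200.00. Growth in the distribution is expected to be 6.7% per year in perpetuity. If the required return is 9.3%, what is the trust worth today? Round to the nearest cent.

2469230.77

Growing perpetuity: P = D₁ / (r − g) = 64,200.0000 / (0.093 − 0.067) = 2,469,230.77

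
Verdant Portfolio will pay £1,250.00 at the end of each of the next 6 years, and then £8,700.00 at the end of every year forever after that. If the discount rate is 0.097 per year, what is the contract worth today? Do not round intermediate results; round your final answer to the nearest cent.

PV of 6-year annuity: £1,250.00 × [1 − (1+0.097)^−6] / 0.097 = 5492.27331
Perpetuity value at year 6: £8,700.00 / 0.097 = 89690.72165
PV of perpetuity: 89690.72165 / (1+0.097)^6 = 51464.49942
Total PV = 5492.27331 + 51464.49942 = 56956.77273

£56956.77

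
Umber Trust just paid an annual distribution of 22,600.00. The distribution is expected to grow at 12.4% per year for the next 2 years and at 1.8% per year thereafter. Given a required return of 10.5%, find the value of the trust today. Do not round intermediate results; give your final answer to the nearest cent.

D_1 = 25402.40000
D_2 = 28552.29760
Terminal value at year 2: TV = D_2×(1+g_2)/(r−g_2) = 29066.23896/0.087 = 334094.70065
P_0 = D_1/(1+r)^1 + D_2/(1+r)^2 + TV/(1+r)^2
    = 22988.59729 + 23383.87633 + 273618.23112 = 319990.70474

319990.70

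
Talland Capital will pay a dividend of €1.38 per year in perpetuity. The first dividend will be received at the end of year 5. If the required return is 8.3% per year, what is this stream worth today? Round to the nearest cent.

€12.09

Value at end of year 4: C / r = €1.38 / 0.083 = €16.6265
Discount to today: PV = €16.6265 / (1 + 0.083)^4 = €16.6265 / 1.375669 = €12.09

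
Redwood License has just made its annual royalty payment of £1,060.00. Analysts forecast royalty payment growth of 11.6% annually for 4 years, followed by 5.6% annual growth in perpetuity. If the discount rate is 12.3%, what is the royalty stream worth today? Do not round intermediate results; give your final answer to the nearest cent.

£20468.53

D_1 = 1182.96000
D_2 = 1320.18336
D_3 = 1473.32463
D_4 = 1644.23029
Terminal value at year 4: TV = D_4×(1+g_2)/(r−g_2) = 1736.30718/0.067 = 25915.03258
P_0 = D_1/(1+r)^1 + D_2/(1+r)^2 + D_3/(1+r)^3 + D_4/(1+r)^4 + TV/(1+r)^4
    = 1053.39270 + 1046.82658 + 1040.30139 + 1033.81688 + 16294.18842 = 20468.52598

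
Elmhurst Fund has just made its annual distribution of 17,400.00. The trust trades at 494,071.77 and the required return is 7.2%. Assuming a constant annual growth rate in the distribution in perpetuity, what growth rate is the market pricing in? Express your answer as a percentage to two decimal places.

3.55%

P = D₀(1+g)/(r−g) ⇒ P(r−g) = D₀(1+g) ⇒ g(P+D₀) = P·r − D₀
g = (P·r − D₀)/(P + D₀) = (494,071.77×0.072 − 17,400.00) / (494,071.77 + 17,400.00) = 0.035531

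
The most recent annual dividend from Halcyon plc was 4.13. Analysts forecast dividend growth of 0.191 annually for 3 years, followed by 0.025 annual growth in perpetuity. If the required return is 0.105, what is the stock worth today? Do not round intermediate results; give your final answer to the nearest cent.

D_1 = 4.91883
D_2 = 5.85833
D_3 = 6.97727
Terminal value at year 3: TV = D_3×(1+g_2)/(r−g_2) = 7.15170/0.08 = 89.39623
P_0 = D_1/(1+r)^1 + D_2/(1+r)^2 + D_3/(1+r)^3 + TV/(1+r)^3
    = 4.45143 + 4.79788 + 5.17129 + 66.25709 = 80.67768

80.68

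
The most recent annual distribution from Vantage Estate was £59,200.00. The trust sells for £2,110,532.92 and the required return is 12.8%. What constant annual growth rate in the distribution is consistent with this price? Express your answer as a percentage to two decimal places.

P = D₀(1+g)/(r−g) ⇒ P(r−g) = D₀(1+g) ⇒ g(P+D₀) = P·r − D₀
g = (P·r − D₀)/(P + D₀) = (£2,110,532.92×0.128 − £59,200.00) / (£2,110,532.92 + £59,200.00) = 0.097223

9.72%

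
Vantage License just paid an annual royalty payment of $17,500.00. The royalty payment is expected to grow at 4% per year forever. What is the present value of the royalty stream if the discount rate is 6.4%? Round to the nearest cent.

D₁ = D₀ × (1 + g) = $17,500.00 × 1.04 = $18,200.0000
Growing perpetuity: P = D₁ / (r − g) = $18,200.0000 / (0.064 − 0.04) = $758,333.33

$758333.33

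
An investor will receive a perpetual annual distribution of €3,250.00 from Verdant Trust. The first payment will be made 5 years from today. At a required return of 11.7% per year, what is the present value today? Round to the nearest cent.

€17843.70

Value at end of year 4: C / r = €3,250.00 / 0.117 = €27,777.7778
Discount to today: PV = €27,777.7778 / (1 + 0.117)^4 = €27,777.7778 / 1.556728 = €17,843.70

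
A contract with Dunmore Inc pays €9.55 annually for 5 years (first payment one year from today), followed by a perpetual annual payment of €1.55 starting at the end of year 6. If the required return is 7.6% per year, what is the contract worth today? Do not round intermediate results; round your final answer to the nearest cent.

PV of 5-year annuity: €9.55 × [1 − (1+0.076)^−5] / 0.076 = 38.53578
Perpetuity value at year 5: €1.55 / 0.076 = 20.39474
PV of perpetuity: 20.39474 / (1+0.076)^5 = 14.14024
Total PV = 38.53578 + 14.14024 = 52.67602

€52.68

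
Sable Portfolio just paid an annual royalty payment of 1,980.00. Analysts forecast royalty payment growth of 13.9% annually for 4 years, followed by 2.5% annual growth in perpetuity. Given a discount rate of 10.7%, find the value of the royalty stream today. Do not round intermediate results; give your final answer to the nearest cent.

D_1 = 2255.22000
D_2 = 2568.69558
D_3 = 2925.74427
D_4 = 3332.42272
Terminal value at year 4: TV = D_4×(1+g_2)/(r−g_2) = 3415.73329/0.082 = 41655.28398
P_0 = D_1/(1+r)^1 + D_2/(1+r)^2 + D_3/(1+r)^3 + D_4/(1+r)^4 + TV/(1+r)^4
    = 2037.23577 + 2096.12606 + 2156.71868 + 2219.06285 + 27738.28564 = 36247.42900

36247.43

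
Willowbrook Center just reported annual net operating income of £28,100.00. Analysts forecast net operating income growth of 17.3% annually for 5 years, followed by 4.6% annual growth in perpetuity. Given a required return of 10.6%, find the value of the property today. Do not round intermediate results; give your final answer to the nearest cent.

£825549.15

D_1 = 32961.30000
D_2 = 38663.60490
D_3 = 45352.40855
D_4 = 53198.37523
D_5 = 62401.69414
Terminal value at year 5: TV = D_5×(1+g_2)/(r−g_2) = 65272.17207/0.06 = 1087869.53452
P_0 = D_1/(1+r)^1 + D_2/(1+r)^2 + D_3/(1+r)^3 + D_4/(1+r)^4 + D_5/(1+r)^5 + TV/(1+r)^5
    = 29802.26040 + 31607.64145 + 33522.39008 + 35553.13161 + 37706.89275 + 657356.83020 = 825549.14648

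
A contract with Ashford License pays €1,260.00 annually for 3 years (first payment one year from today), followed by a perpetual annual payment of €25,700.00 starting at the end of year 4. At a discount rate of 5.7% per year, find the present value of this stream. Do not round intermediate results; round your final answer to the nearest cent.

€385184.47

PV of 3-year annuity: €1,260.00 × [1 − (1+0.057)^−3] / 0.057 = 3386.77679
Perpetuity value at year 3: €25,700.00 / 0.057 = 450877.19298
PV of perpetuity: 450877.19298 / (1+0.057)^3 = 381797.69817
Total PV = 3386.77679 + 381797.69817 = 385184.47496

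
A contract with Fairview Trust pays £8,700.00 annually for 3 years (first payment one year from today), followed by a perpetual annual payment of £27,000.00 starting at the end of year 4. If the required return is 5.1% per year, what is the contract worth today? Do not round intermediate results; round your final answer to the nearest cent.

£479669.56

PV of 3-year annuity: £8,700.00 × [1 − (1+0.051)^−3] / 0.051 = 23647.93318
Perpetuity value at year 3: £27,000.00 / 0.051 = 529411.76471
PV of perpetuity: 529411.76471 / (1+0.051)^3 = 456021.62725
Total PV = 23647.93318 + 456021.62725 = 479669.56043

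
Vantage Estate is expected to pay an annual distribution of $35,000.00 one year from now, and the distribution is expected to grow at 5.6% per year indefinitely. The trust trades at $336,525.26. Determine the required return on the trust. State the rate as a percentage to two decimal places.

P = D₁/(r − g) ⇒ r = D₁/P + g = $35,000.0000/$336,525.26 + 0.056 = 0.104004 + 0.056 = 0.160004

16.00%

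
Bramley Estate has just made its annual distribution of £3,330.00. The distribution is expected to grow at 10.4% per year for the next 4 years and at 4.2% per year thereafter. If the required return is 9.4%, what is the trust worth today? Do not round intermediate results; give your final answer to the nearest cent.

D_1 = 3676.32000
D_2 = 4058.65728
D_3 = 4480.75764
D_4 = 4946.75643
Terminal value at year 4: TV = D_4×(1+g_2)/(r−g_2) = 5154.52020/0.052 = 99125.38849
P_0 = D_1/(1+r)^1 + D_2/(1+r)^2 + D_3/(1+r)^3 + D_4/(1+r)^4 + TV/(1+r)^4
    = 3360.43876 + 3391.15575 + 3422.15351 + 3453.43463 + 69201.51692 = 82828.69956

£82828.70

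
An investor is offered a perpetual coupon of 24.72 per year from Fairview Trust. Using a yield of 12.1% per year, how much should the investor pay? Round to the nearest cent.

204.30

Level perpetuity: PV = C / r = 24.72 / 0.121 = 204.30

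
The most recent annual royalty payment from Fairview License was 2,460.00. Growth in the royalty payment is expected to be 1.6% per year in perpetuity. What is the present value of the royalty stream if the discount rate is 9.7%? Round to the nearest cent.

30856.30

D₁ = D₀ × (1 + g) = 2,460.00 × 1.016 = 2,499.3600
Growing perpetuity: P = D₁ / (r − g) = 2,499.3600 / (0.097 − 0.016) = 30,856.30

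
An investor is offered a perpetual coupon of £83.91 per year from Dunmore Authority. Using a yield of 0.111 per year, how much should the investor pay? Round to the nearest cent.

£755.95

Level perpetuity: PV = C / r = £83.91 / 0.111 = £755.95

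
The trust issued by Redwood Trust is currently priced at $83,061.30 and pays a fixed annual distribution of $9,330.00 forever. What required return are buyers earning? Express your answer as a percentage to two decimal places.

P = C/r ⇒ r = C/P = $9,330.00/$83,061.30 = 0.112327

11.23%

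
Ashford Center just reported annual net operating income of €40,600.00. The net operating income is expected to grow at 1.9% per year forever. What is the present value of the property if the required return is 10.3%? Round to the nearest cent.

D₁ = D₀ × (1 + g) = €40,600.00 × 1.019 = €41,371.4000
Growing perpetuity: P = D₁ / (r − g) = €41,371.4000 / (0.103 − 0.019) = €492,516.67

€492516.67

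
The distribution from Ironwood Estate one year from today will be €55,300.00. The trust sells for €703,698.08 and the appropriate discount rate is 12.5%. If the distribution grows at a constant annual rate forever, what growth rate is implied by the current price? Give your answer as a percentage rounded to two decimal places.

P = D₁/(r−g) ⇒ g = r − D₁/P = 0.125 − €55,300.00/€703,698.08 = 0.046415

4.64%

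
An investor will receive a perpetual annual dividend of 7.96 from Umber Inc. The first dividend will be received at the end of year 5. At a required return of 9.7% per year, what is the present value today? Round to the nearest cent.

Value at end of year 4: C / r = 7.96 / 0.097 = 82.0619
Discount to today: PV = 82.0619 / (1 + 0.097)^4 = 82.0619 / 1.448193 = 56.66

56.66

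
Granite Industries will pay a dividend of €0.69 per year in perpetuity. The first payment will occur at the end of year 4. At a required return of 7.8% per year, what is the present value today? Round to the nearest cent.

€7.06

Value at end of year 3: C / r = €0.69 / 0.078 = €8.8462
Discount to today: PV = €8.8462 / (1 + 0.078)^3 = €8.8462 / 1.252727 = €7.06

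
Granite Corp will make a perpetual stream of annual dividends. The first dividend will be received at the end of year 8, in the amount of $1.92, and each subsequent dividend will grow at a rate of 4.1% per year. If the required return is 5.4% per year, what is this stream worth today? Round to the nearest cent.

Value at end of year 7: C₁ / (r − g) = $1.92 / (0.054 − 0.041) = $147.6923
Discount to today: PV = $147.6923 / (1 + 0.054)^7 = $147.6923 / 1.445055 = $102.21

$102.21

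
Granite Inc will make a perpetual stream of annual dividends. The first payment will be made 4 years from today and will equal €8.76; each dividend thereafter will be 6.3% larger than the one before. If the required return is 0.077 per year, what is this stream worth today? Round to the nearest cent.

Value at end of year 3: C₁ / (r − g) = €8.76 / (0.077 − 0.063) = €625.7143
Discount to today: PV = €625.7143 / (1 + 0.077)^3 = €625.7143 / 1.249244 = €500.87

€500.87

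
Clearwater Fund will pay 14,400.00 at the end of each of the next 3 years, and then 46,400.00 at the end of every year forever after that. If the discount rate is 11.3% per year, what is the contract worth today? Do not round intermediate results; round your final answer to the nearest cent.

PV of 3-year annuity: 14,400.00 × [1 − (1+0.113)^−3] / 0.113 = 35006.69244
Perpetuity value at year 3: 46,400.00 / 0.113 = 410619.46903
PV of perpetuity: 410619.46903 / (1+0.113)^3 = 297820.12671
Total PV = 35006.69244 + 297820.12671 = 332826.81915

332826.82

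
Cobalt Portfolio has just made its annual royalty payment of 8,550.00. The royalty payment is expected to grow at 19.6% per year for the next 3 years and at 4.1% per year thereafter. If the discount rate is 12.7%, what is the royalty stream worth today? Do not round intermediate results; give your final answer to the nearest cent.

D_1 = 10225.80000
D_2 = 12230.05680
D_3 = 14627.14793
Terminal value at year 3: TV = D_3×(1+g_2)/(r−g_2) = 15226.86100/0.086 = 177056.52323
P_0 = D_1/(1+r)^1 + D_2/(1+r)^2 + D_3/(1+r)^3 + TV/(1+r)^3
    = 9073.46939 + 9628.98792 + 10218.51779 + 123691.59330 = 152612.56841

152612.57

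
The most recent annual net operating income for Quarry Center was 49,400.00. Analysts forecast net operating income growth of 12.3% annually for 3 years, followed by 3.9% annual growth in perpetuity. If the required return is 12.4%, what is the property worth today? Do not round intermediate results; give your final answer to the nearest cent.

750168.56

D_1 = 55476.20000
D_2 = 62299.77260
D_3 = 69962.64463
Terminal value at year 3: TV = D_3×(1+g_2)/(r−g_2) = 72691.18777/0.085 = 855190.44436
P_0 = D_1/(1+r)^1 + D_2/(1+r)^2 + D_3/(1+r)^3 + TV/(1+r)^3
    = 49356.04982 + 49312.13875 + 49268.26674 + 602232.10752 = 750168.56282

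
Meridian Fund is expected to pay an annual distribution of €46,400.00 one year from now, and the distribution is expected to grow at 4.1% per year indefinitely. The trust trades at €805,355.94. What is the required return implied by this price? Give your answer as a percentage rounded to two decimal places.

P = D₁/(r − g) ⇒ r = D₁/P + g = €46,400.0000/€805,355.94 + 0.041 = 0.057614 + 0.041 = 0.098614

9.86%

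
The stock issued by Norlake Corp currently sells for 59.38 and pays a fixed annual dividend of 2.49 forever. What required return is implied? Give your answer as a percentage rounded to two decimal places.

P = C/r ⇒ r = C/P = 2.49/59.38 = 0.041933

4.19%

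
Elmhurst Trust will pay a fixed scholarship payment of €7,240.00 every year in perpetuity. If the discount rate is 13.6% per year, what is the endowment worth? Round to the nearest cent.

Level perpetuity: PV = C / r = €7,240.00 / 0.136 = €53,235.29

€53235.29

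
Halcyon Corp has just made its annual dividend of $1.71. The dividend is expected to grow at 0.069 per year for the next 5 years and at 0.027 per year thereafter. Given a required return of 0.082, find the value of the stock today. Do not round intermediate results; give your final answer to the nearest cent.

$38.30

D_1 = 1.82799
D_2 = 1.95412
D_3 = 2.08896
D_4 = 2.23309
D_5 = 2.38718
Terminal value at year 5: TV = D_5×(1+g_2)/(r−g_2) = 2.45163/0.055 = 44.57511
P_0 = D_1/(1+r)^1 + D_2/(1+r)^2 + D_3/(1+r)^3 + D_4/(1+r)^4 + D_5/(1+r)^5 + TV/(1+r)^5
    = 1.68945 + 1.66916 + 1.64910 + 1.62929 + 1.60971 + 30.05772 = 38.30444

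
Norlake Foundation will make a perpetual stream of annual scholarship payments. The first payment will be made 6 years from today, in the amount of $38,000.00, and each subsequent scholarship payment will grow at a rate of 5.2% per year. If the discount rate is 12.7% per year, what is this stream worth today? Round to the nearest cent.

$278678.04

Value at end of year 5: C₁ / (r − g) = $38,000.00 / (0.127 − 0.052) = $506,666.6667
Discount to today: PV = $506,666.6667 / (1 + 0.127)^5 = $506,666.6667 / 1.818108 = $278,678.04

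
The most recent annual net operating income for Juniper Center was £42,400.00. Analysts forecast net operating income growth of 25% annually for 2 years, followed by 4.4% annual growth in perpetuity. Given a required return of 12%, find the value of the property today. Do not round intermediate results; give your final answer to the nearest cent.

£825634.40

D_1 = 53000.00000
D_2 = 66250.00000
Terminal value at year 2: TV = D_2×(1+g_2)/(r−g_2) = 69165.00000/0.076 = 910065.78947
P_0 = D_1/(1+r)^1 + D_2/(1+r)^2 + TV/(1+r)^2
    = 47321.42857 + 52814.09439 + 725498.87554 = 825634.39850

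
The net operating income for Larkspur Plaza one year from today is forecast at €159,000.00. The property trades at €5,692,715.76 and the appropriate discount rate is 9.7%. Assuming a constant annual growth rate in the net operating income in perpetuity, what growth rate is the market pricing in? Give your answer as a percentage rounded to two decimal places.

P = D₁/(r−g) ⇒ g = r − D₁/P = 0.097 − €159,000.00/€5,692,715.76 = 0.069070

6.91%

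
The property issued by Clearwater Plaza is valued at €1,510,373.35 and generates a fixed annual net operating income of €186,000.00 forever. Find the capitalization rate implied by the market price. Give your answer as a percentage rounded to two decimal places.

P = C/r ⇒ r = C/P = €186,000.00/€1,510,373.35 = 0.123148

12.31%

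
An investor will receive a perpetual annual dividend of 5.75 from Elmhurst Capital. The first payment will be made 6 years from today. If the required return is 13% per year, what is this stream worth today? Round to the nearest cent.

Value at end of year 5: C / r = 5.75 / 0.13 = 44.2308
Discount to today: PV = 44.2308 / (1 + 0.13)^5 = 44.2308 / 1.842435 = 24.01

24.01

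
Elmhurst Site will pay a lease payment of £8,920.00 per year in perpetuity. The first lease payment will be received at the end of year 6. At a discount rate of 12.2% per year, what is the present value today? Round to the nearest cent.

£41118.83

Value at end of year 5: C / r = £8,920.00 / 0.122 = £73,114.7541
Discount to today: PV = £73,114.7541 / (1 + 0.122)^5 = £73,114.7541 / 1.778133 = £41,118.83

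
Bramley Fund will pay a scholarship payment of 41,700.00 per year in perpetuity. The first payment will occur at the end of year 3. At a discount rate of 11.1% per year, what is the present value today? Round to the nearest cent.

Value at end of year 2: C / r = 41,700.00 / 0.111 = 375,675.6757
Discount to today: PV = 375,675.6757 / (1 + 0.111)^2 = 375,675.6757 / 1.234321 = 304,358.17

304358.17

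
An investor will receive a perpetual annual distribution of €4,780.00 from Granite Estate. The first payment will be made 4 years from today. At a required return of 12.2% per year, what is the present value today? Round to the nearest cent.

Value at end of year 3: C / r = €4,780.00 / 0.122 = €39,180.3279
Discount to today: PV = €39,180.3279 / (1 + 0.122)^3 = €39,180.3279 / 1.412468 = €27,738.92

€27738.92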